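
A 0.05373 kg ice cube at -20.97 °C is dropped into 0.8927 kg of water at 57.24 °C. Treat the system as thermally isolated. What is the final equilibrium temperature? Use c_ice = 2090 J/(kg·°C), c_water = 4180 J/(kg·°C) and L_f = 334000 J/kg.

T_f ≈ 48.9 °C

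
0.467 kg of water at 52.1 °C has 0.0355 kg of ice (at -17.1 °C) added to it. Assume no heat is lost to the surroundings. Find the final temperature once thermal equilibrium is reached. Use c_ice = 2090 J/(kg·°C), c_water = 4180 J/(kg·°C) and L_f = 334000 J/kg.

T_f ≈ 42.2 °C

Taking heat into each body as positive, Σ m c ΔT = 0:
ice -17.1→0 °C: 0.0355×2090×17.1 = 1268.7
  melt ice: 0.0355×334000 = 11857
  meltwater 0→T: 0.0355×4180×T = 148.39 T
  water cools: 0.467×4180×(T − 52.1) = 1952.1(T − 52.1)
2100.5 T = 101702 − 13126 = 88577
T ≈ 42.17 °C (positive, so assuming full melt was valid).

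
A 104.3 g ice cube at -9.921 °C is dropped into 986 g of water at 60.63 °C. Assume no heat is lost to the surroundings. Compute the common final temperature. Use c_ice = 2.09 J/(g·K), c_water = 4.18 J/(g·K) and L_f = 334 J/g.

Energy balance with sensible and latent terms:
warm ice to 0 °C: 104.3·2.09·(0 − (-9.921)) = 2162.6
  melt ice: 104.3·334 = 34836
  warm the meltwater: 435.97 T
  water cools: 986·4.18·(T − 60.63) = 4121.5(T − 60.63)
4557.5 T = 249885 − 36999 = 212886
T ≈ 46.71 °C. Since T > 0 °C, the all-ice-melts assumption holds.

T_f ≈ 46.7 °C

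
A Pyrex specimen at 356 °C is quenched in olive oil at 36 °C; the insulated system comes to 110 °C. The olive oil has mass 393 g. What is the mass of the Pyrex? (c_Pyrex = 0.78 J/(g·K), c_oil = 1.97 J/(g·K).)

Taking heat into each body as positive, Σ m c ΔT = 0:
m×0.78×(110 − 356) + 393×1.97×(110 − 36) = 0
-191.88 m = -57292
m = -57292/-191.88 ≈ 298.6 g

m ≈ 299 g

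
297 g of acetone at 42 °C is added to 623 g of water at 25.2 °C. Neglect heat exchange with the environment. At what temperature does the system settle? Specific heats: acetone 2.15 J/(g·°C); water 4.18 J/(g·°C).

With ΣQ=0 the equilibrium temperature is the m·c-weighted mean:
T_f = (638.55*42 + 2604.1*25.2) / (638.55 + 2604.1)
    = 92443 / 3242.7 ≈ 28.51 °C

T_f ≈ 28.5 °C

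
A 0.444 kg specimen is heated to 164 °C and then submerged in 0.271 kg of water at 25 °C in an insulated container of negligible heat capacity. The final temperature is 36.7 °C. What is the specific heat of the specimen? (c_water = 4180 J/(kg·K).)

m_s c (T_s − T_f) = m_water c_water (T_f − T_0):
0.444·c·(164 − 36.7) = 0.271·4180·(36.7 − 25)
56.52 c = 13254  ⇒  c ≈ 234.5 J/(kg·K)

c ≈ 234 J/(kg·K)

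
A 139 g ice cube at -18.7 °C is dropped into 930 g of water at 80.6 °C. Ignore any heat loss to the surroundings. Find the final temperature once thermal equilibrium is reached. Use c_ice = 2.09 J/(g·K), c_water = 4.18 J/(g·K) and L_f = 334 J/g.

T_f ≈ 58.5 °C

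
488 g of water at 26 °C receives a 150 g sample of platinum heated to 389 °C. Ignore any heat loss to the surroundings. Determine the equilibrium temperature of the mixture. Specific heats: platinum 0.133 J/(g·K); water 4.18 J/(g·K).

T_f ≈ 29.5 °C

Net heat exchanged in the isolated system is zero:
150×0.133×(T − 389) + 488×4.18×(T − 26) = 0
(19.95 + 2039.8) T = 19.95×389 + 2039.8×26
T = 60796 / 2059.8 = 29.5 °C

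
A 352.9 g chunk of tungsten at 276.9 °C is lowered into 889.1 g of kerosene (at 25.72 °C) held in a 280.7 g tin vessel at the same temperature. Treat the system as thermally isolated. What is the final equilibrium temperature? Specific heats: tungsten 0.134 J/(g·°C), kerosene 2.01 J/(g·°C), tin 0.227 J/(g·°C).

With ΣQ=0 the equilibrium temperature is the m·c-weighted mean:
T_f = (47.29·276.9 + 1787.1·25.72 + 63.72·25.72) / (47.29 + 1787.1 + 63.72)
    = 60697 / 1898.1 ≈ 31.98 °C

T_f ≈ 32.0 °C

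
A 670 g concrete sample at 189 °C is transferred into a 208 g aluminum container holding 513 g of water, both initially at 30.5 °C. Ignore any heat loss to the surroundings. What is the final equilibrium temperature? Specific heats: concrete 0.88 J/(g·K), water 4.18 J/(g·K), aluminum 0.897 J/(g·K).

T_f ≈ 62.5 °C

Heat gained plus heat lost sum to zero:
670·0.88·(T − 189) + 513·4.18·(T − 30.5) + 208·0.897·(T − 30.5) = 0
2920.5 T = 182527
T = 182527 / 2920.5 = 62.5 °C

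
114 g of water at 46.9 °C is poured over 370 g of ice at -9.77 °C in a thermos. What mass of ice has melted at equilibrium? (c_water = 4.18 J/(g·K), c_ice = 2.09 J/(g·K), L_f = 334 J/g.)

Cooling the water to 0 °C releases 114·4.18·46.9 = 22349 J.
Warming the ice to 0 °C takes 370·2.09·9.77 = 7555.1 J, leaving 14794 J for melting.
Fully melting the ice requires m_ice L_f = 370·334 = 123580 J.
Since 14794 < 123580 J, not all the ice melts; equilibrium is at 0 °C.
m_melt = 14794 / L_f = 44.29 g.

m_melted ≈ 44.3 g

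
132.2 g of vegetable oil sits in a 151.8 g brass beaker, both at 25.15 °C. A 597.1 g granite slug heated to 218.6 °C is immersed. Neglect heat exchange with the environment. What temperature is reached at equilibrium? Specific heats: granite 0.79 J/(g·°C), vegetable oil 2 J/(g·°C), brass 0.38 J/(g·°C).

T_f ≈ 140.1 °C

Let T be the final temperature. ΣQ_i = 0:
597.1·0.79·(T − 218.6) + 132.2·2·(T − 25.15) + 151.8·0.38·(T − 25.15) = 0
471.71(T − 218.6) + 264.4(T − 25.15) + 57.68(T − 25.15) = 0
793.79 T = 111216
T = 111216 / 793.79 = 140 °C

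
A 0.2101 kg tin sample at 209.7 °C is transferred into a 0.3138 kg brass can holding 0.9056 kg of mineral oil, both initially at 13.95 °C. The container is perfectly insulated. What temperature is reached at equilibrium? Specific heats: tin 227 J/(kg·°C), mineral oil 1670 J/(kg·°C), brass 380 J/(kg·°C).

With ΣQ=0 the equilibrium temperature is the m·c-weighted mean:
T_f = (47.69·209.7 + 1512.4·13.95 + 119.24·13.95) / (47.69 + 1512.4 + 119.24)
    = 32762 / 1679.3 ≈ 19.51 °C

T_f ≈ 19.5 °C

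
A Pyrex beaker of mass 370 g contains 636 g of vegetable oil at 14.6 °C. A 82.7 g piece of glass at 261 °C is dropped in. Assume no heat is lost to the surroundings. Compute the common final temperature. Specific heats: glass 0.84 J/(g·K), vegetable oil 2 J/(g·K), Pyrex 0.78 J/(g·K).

Net heat exchanged in the isolated system is zero:
82.7·0.84·(T − 261) + 636·2·(T − 14.6) + 370·0.78·(T − 14.6) = 0
1630.1 T = 40916
T = 40916 / 1630.1 = 25.1 °C

T_f ≈ 25.1 °C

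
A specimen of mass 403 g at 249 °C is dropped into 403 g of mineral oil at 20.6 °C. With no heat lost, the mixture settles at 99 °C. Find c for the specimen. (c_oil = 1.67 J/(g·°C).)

c ≈ 0.873 J/(g·°C)

m_s c (T_s − T_f) = m_oil c_oil (T_f − T_0):
403×c×(249 − 99) = 403×1.67×(99 − 20.6)
60450 c = 52764  ⇒  c ≈ 0.8729 J/(g·°C)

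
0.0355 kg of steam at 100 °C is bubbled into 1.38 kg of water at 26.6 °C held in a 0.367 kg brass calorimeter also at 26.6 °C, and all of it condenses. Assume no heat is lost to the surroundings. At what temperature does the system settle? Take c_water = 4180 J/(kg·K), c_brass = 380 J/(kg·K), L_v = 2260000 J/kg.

T_f ≈ 41.6 °C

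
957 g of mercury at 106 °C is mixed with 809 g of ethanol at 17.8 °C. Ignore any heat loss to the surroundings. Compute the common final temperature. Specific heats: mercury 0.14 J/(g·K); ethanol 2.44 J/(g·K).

T_f ≈ 23.4 °C

Taking heat into each body as positive, Σ m c ΔT = 0:
957·0.14·(T − 106) + 809·2.44·(T − 17.8) = 0
133.98(T − 106) + 1974(T − 17.8) = 0
2107.9 T = 49338
T = 49338/2107.9 ≈ 23.41 °C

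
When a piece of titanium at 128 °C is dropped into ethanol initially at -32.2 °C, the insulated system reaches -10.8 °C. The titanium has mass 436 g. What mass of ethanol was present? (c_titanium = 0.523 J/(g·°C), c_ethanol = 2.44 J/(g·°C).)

m ≈ 606 g

Heat lost by the titanium = heat gained by the ethanol:
436·0.523·(128 − -10.8) = m·2.44·(-10.8 − (-32.2))
52.22 m = 31650  ⇒  m ≈ 606.1 g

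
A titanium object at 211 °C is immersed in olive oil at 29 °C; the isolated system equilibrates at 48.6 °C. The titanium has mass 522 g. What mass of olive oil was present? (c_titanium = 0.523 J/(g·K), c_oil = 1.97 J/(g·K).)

m ≈ 1150 g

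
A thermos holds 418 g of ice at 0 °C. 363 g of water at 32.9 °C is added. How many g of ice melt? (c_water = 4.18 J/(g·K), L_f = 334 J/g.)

m_melted ≈ 149 g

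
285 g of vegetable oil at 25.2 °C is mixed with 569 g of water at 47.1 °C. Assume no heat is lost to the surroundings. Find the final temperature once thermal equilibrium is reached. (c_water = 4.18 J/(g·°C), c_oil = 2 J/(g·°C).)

Let T be the final temperature. ΣQ_i = 0:
569*4.18*(T − 47.1) + 285*2*(T − 25.2) = 0
(2378.4 + 570) T = 2378.4*47.1 + 570*25.2
T ≈ 42.87 °C

T_f ≈ 42.9 °C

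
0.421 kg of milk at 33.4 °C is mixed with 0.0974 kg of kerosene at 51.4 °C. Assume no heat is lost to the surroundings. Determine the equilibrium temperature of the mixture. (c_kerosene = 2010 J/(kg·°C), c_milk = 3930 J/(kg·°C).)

T_f ≈ 35.3 °C

|Q_kerosene| = |Q_milk|:
0.0974×2010×(51.4 − T) = 0.421×3930×(T − 33.4)
195.77(51.4 − T) = 1654.5(T − 33.4)
1850.3 T = 65324  ⇒  T ≈ 35.30 °C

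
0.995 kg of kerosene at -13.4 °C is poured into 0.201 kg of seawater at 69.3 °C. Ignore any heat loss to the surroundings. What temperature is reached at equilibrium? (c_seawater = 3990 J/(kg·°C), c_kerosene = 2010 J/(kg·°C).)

T_f ≈ 10.3 °C

Set heat shed by the hot body equal to heat absorbed by the cold body:
0.201×3990×(69.3 − T) = 0.995×2010×(T − (-13.4))
801.99(69.3 − T) = 2000(T − (-13.4))
2801.9 T = 28779  ⇒  T ≈ 10.27 °C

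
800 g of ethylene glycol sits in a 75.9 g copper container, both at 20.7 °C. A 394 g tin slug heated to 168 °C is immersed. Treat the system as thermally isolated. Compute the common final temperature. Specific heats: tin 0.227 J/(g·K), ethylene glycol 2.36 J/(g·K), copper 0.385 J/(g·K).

T_f ≈ 27.3 °C

Setting the total heat transfer to zero:
394·0.227·(T − 168) + 800·2.36·(T − 20.7) + 75.9·0.385·(T − 20.7) = 0
2006.7 T = 54712
T = 54712/2006.7 ≈ 27.27 °C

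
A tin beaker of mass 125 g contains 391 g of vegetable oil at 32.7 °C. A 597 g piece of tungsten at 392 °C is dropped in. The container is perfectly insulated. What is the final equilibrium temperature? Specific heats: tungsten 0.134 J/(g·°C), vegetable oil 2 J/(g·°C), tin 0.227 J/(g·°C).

Let T be the final temperature. ΣQ_i = 0:
597*0.134*(T − 392) + 391*2*(T − 32.7) + 125*0.227*(T − 32.7) = 0
80(T − 392) + 782(T − 32.7) + 28.38(T − 32.7) = 0
890.37 T = 57858
T = 57858 / 890.37 = 65 °C

T_f ≈ 65.0 °C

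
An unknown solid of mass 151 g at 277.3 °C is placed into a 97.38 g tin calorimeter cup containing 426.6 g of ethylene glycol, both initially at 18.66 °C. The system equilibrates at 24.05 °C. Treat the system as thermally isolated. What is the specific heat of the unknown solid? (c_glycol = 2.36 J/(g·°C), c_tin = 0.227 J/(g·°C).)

Net heat exchanged in the isolated system is zero:
151×c×(24.05 − 277.3) + 426.6×2.36×(24.05 − 18.66) + 97.38×0.227×(24.05 − 18.66) = 0
-38241 c = -5545.7
c = -5545.7/-38241 ≈ 0.145 J/(g·°C)

c ≈ 0.145 J/(g·°C)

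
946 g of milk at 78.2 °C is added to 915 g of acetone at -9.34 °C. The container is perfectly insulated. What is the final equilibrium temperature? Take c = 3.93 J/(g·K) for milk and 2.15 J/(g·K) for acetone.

T_f ≈ 47.9 °C

Set heat shed by the hot body equal to heat absorbed by the cold body:
946×3.93×(78.2 − T) = 915×2.15×(T − (-9.34))
3717.8(78.2 − T) = 1967.2(T − (-9.34))
5685 T = 272356  ⇒  T ≈ 47.91 °C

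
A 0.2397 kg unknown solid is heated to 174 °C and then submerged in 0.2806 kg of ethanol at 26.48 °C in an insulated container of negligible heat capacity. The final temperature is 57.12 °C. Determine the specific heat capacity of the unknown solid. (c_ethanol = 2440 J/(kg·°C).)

m_s c (T_s − T_f) = m_ethanol c_ethanol (T_f − T_0):
0.2397·c·(174 − 57.12) = 0.2806·2440·(57.12 − 26.48)
28.02 c = 20978  ⇒  c ≈ 748.8 J/(kg·°C)

c ≈ 749 J/(kg·°C)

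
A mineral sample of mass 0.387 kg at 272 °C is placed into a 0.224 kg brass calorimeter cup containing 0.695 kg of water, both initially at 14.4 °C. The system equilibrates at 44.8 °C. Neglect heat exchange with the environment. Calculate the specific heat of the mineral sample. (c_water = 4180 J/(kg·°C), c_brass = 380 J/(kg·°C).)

Conservation of energy gives ΣQ = 0:
0.387·c·(44.8 − 272) + 0.695·4180·(44.8 − 14.4) + 0.224·380·(44.8 − 14.4) = 0
-87.93 c = -90903
c = -90903/-87.93 ≈ 1034 J/(kg·°C)

c ≈ 1030 J/(kg·°C)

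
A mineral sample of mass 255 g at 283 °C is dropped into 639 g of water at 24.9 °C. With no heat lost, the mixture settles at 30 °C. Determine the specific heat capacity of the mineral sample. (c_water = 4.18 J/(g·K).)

m_s c (T_s − T_f) = m_water c_water (T_f − T_0):
255·c·(283 − 30) = 639·4.18·(30 − 24.9)
64515 c = 13622  ⇒  c ≈ 0.2111 J/(g·K)

c ≈ 0.211 J/(g·K)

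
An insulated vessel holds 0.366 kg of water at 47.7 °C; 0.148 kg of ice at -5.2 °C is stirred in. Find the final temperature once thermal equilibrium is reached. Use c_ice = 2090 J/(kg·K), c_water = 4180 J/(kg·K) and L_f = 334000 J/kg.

T_f ≈ 10.2 °C

Setting the total heat transfer to zero:
warm ice to 0 °C: 0.148·2090·(0 − (-5.2)) = 1608.5
  melt ice: 0.148·334000 = 49432
  meltwater 0→T: 0.148·4180·T = 618.64 T
  water: 1529.9(T − 47.7)
2148.5 T = 72975 − 51040 = 21935
T ≈ 10.21 °C. Since T > 0 °C, the all-ice-melts assumption holds.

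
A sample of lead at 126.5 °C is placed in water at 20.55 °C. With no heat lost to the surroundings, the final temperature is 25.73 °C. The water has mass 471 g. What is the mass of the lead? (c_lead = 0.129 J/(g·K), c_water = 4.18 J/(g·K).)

|Q_lead| = |Q_water|:
m·0.129·(126.5 − 25.73) = 471·4.18·(25.73 − 20.55)
13 m = 10198  ⇒  m ≈ 784.5 g

m ≈ 785 g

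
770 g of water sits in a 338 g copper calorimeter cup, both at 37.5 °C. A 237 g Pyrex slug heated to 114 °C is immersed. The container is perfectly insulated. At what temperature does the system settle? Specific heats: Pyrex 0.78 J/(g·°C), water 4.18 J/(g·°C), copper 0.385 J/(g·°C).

T_f ≈ 41.5 °C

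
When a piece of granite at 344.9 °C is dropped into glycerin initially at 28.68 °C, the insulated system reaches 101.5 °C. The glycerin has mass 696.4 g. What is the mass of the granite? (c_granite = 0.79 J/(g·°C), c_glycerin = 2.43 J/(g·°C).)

m ≈ 641 g

Energy conservation, ΣQ = 0:
m×0.79×(101.5 − 344.9) + 696.4×2.43×(101.5 − 28.68) = 0
-192.29 m = -123230
m = -123230/-192.29 ≈ 640.9 g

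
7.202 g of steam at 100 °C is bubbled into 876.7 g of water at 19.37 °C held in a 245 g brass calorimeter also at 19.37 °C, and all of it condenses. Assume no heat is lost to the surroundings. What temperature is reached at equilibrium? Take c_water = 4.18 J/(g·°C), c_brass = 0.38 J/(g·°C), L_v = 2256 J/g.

T_f ≈ 24.3 °C

Energy balance with sensible and latent terms:
steam→water at 100 °C releases m L_v = 7.202×2256 = 16248; condensed water 100 °C→T: 30.1(T − 100); water warms: 876.7×4.18×(T − 19.37) = 3664.6(T − 19.37); brass cup: 245×0.38×(T − 19.37) = 93.1(T − 19.37)
3787.8 T = 16248 + 3010.4 + 72787 = 92045
T ≈ 24.30 °C, under the boiling point, so the assumption holds.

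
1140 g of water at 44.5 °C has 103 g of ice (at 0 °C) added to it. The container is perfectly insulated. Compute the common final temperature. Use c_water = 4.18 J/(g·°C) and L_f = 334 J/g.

T_f ≈ 34.2 °C

Let T be the final temperature. ΣQ_i = 0:
fusion: m_ice L_f = 103×334 = 34402
  warm the meltwater: 430.54 T
  water cools: 1140×4.18×(T − 44.5) = 4765.2(T − 44.5)
5195.7 T = 212051 − 34402 = 177649
T ≈ 34.19 °C — above 0 °C, consistent with complete melting.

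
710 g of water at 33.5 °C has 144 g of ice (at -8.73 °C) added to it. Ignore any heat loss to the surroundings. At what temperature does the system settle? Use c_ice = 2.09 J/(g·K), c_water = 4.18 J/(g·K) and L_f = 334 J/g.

T_f ≈ 13.6 °C

Setting the total heat transfer to zero:
warm ice to 0 °C: 144·2.09·(0 − (-8.73)) = 2627.4; fusion: m_ice L_f = 144·334 = 48096; meltwater 0→T: 144·4.18·T = 601.92 T; water cools: 710·4.18·(T − 33.5) = 2967.8(T − 33.5)
3569.7 T = 99421 − 50723 = 48698
T ≈ 13.64 °C. Since T > 0 °C, the all-ice-melts assumption holds.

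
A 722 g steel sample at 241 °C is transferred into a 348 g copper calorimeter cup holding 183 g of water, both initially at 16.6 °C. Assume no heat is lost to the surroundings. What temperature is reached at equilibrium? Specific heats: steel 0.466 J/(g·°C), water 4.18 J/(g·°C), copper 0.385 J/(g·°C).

T_f ≈ 77.7 °C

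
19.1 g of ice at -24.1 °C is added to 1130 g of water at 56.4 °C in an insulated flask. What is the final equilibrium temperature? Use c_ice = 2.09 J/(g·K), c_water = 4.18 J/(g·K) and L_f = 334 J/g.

T_f ≈ 53.9 °C

Energy balance with sensible and latent terms:
warm ice to 0 °C: 19.1·2.09·(0 − (-24.1)) = 962.05; melt ice: 19.1·334 = 6379.4; meltwater 0→T: 19.1·4.18·T = 79.84 T; water: 4723.4(T − 56.4)
4803.2 T = 266400 − 7341.4 = 259058
T ≈ 53.93 °C — above 0 °C, consistent with complete melting.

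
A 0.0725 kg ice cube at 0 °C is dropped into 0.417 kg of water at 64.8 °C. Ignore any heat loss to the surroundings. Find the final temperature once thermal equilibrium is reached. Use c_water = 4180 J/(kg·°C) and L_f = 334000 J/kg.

T_f ≈ 43.4 °C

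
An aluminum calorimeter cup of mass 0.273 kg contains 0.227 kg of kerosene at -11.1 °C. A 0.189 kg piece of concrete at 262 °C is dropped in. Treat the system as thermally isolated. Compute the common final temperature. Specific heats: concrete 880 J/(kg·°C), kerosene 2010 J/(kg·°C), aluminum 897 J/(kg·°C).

Conservation of energy gives ΣQ = 0:
0.189·880·(T − 262) + 0.227·2010·(T − (-11.1)) + 0.273·897·(T − (-11.1)) = 0
166.32(T − 262) + 456.27(T − (-11.1)) + 244.88(T − (-11.1)) = 0
867.47 T = 35793
T ≈ 41.26 °C

T_f ≈ 41.3 °C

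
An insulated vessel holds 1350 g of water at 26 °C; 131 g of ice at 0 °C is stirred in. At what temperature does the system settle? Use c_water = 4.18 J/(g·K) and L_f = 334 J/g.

Energy conservation, ΣQ = 0:
latent heat to melt: 131×334 = 43754; meltwater 0→T: 131×4.18×T = 547.58 T; water cools: 1350×4.18×(T − 26) = 5643(T − 26)
6190.6 T = 146718 − 43754 = 102964
T ≈ 16.63 °C (positive, so assuming full melt was valid).

T_f ≈ 16.6 °C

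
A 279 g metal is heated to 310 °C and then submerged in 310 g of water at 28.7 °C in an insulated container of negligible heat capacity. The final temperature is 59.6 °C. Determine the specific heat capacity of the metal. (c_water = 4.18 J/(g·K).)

c ≈ 0.573 J/(g·K)

Setting the total heat transfer to zero:
279·c·(59.6 − 310) + 310·4.18·(59.6 − 28.7) = 0
-69862 c = -40040
c = -40040/-69862 ≈ 0.5731 J/(g·K)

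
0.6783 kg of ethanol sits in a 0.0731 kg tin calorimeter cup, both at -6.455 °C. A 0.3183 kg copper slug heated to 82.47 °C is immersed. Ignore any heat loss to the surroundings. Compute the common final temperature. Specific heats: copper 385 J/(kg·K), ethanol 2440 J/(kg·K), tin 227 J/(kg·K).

T_f ≈ -0.4 °C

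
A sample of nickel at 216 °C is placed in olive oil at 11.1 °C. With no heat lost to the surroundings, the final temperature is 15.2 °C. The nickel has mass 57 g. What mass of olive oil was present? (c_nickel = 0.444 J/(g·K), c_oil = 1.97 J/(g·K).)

m ≈ 629 g

Heat lost by the nickel = heat gained by the oil:
57×0.444×(216 − 15.2) = m×1.97×(15.2 − 11.1)
8.077 m = 5081.8  ⇒  m ≈ 629.2 g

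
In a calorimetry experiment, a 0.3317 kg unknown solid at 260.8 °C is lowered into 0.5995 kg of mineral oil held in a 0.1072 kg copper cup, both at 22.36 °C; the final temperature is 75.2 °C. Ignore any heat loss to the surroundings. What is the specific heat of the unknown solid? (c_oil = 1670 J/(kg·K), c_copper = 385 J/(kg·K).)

Conservation of energy gives ΣQ = 0:
0.3317×c×(75.2 − 260.8) + 0.5995×1670×(75.2 − 22.36) + 0.1072×385×(75.2 − 22.36) = 0
-61.56 c = -55082
c = -55082/-61.56 ≈ 894.7 J/(kg·K)

c ≈ 895 J/(kg·K)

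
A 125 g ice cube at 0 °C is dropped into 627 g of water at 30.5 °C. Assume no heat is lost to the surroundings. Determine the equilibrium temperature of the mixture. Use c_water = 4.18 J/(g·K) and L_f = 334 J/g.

Energy balance with sensible and latent terms:
fusion: m_ice L_f = 125×334 = 41750
  warm the meltwater: 522.5 T
  water: 2620.9(T − 30.5)
3143.4 T = 79936 − 41750 = 38186
T ≈ 12.15 °C. Since T > 0 °C, the all-ice-melts assumption holds.

T_f ≈ 12.1 °C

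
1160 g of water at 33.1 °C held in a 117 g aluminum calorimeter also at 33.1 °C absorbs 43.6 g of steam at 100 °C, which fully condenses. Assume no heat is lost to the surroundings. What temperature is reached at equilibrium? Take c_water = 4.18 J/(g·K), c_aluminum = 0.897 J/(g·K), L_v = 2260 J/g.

T_f ≈ 54.7 °C

Conservation of energy gives ΣQ = 0:
steam→water at 100 °C releases m L_v = 43.6×2260 = 98536; condensate cools 100→T: 43.6×4.18×(T − 100) = 182.25(T − 100); water warms: 1160×4.18×(T − 33.1) = 4848.8(T − 33.1); aluminum cup: 117×0.897×(T − 33.1) = 104.95(T − 33.1)
5136 T = 98536 + 18225 + 163969 = 280730
T ≈ 54.66 °C — below 100 °C, confirming all the steam condensed.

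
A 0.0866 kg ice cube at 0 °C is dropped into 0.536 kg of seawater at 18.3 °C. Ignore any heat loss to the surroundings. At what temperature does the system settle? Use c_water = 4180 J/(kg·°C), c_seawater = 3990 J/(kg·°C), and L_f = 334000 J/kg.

Energy balance with sensible and latent terms:
latent heat to melt: 0.0866·334000 = 28924; meltwater 0→T: 0.0866·4180·T = 361.99 T; seawater cools: 0.536·3990·(T − 18.3) = 2138.6(T − 18.3)
2500.6 T = 39137 − 28924 = 10213
T ≈ 4.08 °C — above 0 °C, consistent with complete melting.

T_f ≈ 4.1 °C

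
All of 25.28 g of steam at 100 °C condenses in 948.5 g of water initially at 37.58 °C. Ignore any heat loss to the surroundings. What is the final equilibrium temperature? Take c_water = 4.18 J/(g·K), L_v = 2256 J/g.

T_f ≈ 53.2 °C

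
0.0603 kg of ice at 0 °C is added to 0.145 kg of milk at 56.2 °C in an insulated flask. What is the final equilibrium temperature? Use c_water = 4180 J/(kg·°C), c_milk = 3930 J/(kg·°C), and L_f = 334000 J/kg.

T_f ≈ 14.5 °C

Conservation of energy gives ΣQ = 0:
melt ice: 0.0603·334000 = 20140
  meltwater 0→T: 0.0603·4180·T = 252.05 T
  milk: 569.85(T − 56.2)
821.9 T = 32026 − 20140 = 11885
T ≈ 14.46 °C. Since T > 0 °C, the all-ice-melts assumption holds.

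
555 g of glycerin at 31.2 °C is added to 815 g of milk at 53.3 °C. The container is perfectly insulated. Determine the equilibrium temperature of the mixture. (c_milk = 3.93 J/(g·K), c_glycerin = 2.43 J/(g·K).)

T_f ≈ 46.8 °C

Conservation of energy gives ΣQ = 0:
815*3.93*(T − 53.3) + 555*2.43*(T − 31.2) = 0
4551.6 T = 212795
T = 212795/4551.6 ≈ 46.75 °C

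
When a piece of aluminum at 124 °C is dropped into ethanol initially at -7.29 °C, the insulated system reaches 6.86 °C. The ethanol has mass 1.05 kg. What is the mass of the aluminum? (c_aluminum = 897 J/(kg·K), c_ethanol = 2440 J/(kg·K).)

m ≈ 0.345 kg

Net heat exchanged in the isolated system is zero:
m·897·(6.86 − 124) + 1.05·2440·(6.86 − (-7.29)) = 0
-105075 m = -36252
m = -36252/-105075 ≈ 0.345 kg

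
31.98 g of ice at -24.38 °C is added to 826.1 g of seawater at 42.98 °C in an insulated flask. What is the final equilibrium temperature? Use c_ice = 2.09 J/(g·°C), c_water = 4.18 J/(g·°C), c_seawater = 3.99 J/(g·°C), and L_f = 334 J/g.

Heat gained plus heat lost sum to zero:
ice -24.38→0 °C: 31.98·2.09·24.38 = 1629.5; melt ice: 31.98·334 = 10681; warm the meltwater: 133.68 T; seawater cools: 826.1·3.99·(T − 42.98) = 3296.1(T − 42.98)
3429.8 T = 141668 − 12311 = 129357
T ≈ 37.72 °C — above 0 °C, consistent with complete melting.

T_f ≈ 37.7 °C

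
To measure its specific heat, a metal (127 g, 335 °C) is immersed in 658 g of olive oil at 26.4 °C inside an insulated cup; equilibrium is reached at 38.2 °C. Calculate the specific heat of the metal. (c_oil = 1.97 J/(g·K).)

Energy conservation, ΣQ = 0:
127·c·(38.2 − 335) + 658·1.97·(38.2 − 26.4) = 0
-37694 c = -15296
c = -15296/-37694 ≈ 0.4058 J/(g·K)

c ≈ 0.406 J/(g·K)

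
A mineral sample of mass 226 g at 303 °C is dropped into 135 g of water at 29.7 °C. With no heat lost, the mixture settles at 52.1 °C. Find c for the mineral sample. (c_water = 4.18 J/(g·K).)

Heat lost by the mineral sample = heat gained by the water:
226·c·(303 − 52.1) = 135·4.18·(52.1 − 29.7)
56703 c = 12640  ⇒  c ≈ 0.2229 J/(g·K)

c ≈ 0.223 J/(g·K)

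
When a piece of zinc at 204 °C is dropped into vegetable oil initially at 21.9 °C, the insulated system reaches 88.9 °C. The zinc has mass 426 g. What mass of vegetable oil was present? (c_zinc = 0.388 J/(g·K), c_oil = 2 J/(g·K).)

m ≈ 142 g

Net heat exchanged in the isolated system is zero:
426·0.388·(88.9 − 204) + m·2·(88.9 − 21.9) = 0
134 m = 19025
m = 19025/134 ≈ 142 g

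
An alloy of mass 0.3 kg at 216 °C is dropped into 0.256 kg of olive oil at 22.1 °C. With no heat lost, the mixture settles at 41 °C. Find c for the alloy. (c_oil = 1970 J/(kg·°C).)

m_s c (T_s − T_f) = m_oil c_oil (T_f − T_0):
0.3×c×(216 − 41) = 0.256×1970×(41 − 22.1)
52.5 c = 9531.6  ⇒  c ≈ 181.6 J/(kg·°C)

c ≈ 182 J/(kg·°C)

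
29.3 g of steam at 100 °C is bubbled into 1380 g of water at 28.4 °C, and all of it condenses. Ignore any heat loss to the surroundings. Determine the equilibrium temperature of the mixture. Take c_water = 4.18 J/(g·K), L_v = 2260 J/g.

Energy conservation, ΣQ = 0:
steam→water at 100 °C releases m L_v = 29.3×2260 = 66218; condensate cools 100→T: 29.3×4.18×(T − 100) = 122.47(T − 100); water warms: 1380×4.18×(T − 28.4) = 5768.4(T − 28.4)
5890.9 T = 66218 + 12247 + 163823 = 242288
T ≈ 41.13 °C — below 100 °C, confirming all the steam condensed.

T_f ≈ 41.1 °C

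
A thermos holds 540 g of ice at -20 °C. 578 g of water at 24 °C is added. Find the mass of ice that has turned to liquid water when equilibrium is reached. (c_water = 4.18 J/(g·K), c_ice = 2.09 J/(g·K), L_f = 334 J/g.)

m_melted ≈ 106 g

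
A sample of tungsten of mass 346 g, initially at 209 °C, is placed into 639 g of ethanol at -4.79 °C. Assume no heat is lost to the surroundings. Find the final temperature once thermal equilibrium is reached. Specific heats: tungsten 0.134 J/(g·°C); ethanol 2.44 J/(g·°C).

T_f ≈ 1.4 °C

Heat gained plus heat lost sum to zero:
346×0.134×(T − 209) + 639×2.44×(T − (-4.79)) = 0
46.36(T − 209) + 1559.2(T − (-4.79)) = 0
1605.5 T = 2221.7
T ≈ 1.38 °C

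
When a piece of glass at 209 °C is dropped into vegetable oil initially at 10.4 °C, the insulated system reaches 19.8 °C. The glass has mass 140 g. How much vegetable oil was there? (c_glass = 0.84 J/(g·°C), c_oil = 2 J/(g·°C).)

Heat gained plus heat lost sum to zero:
140×0.84×(19.8 − 209) + m×2×(19.8 − 10.4) = 0
18.8 m = 22250
m = 22250/18.8 ≈ 1184 g

m ≈ 1180 g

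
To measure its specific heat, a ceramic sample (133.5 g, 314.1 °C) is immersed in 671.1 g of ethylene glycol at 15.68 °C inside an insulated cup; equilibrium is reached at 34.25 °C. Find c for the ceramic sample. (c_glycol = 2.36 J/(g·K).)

Heat lost by the ceramic sample = heat gained by the glycol:
133.5×c×(314.1 − 34.25) = 671.1×2.36×(34.25 − 15.68)
37360 c = 29411  ⇒  c ≈ 0.7872 J/(g·K)

c ≈ 0.787 J/(g·K)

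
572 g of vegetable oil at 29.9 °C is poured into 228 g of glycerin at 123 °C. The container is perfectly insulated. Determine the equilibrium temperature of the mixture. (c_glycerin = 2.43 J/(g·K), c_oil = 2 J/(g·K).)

T_f is the heat-capacity-weighted average of the initial temperatures:
T_f = (554.04·123 + 1144·29.9) / (554.04 + 1144)
    = 102353 / 1698 ≈ 60.28 °C

T_f ≈ 60.3 °C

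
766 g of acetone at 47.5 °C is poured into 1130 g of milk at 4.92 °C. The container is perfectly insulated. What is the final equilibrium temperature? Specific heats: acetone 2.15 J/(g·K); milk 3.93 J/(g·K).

T_f ≈ 16.4 °C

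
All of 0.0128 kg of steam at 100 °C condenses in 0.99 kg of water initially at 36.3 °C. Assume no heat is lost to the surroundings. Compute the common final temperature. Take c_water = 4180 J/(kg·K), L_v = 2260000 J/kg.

T_f ≈ 44.0 °C

Conservation of energy gives ΣQ = 0:
steam→water at 100 °C releases m L_v = 0.0128×2260000 = 28928
  condensed water 100 °C→T: 53.5(T − 100)
  original water: 4138.2(T − 36.3)
4191.7 T = 28928 + 5350.4 + 150217 = 184495
T ≈ 44.01 °C (< 100 °C, so full condensation is consistent).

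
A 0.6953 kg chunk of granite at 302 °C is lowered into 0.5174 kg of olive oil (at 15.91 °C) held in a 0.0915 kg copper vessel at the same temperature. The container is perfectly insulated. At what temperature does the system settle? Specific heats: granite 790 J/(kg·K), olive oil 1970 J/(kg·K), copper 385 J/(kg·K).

Heat gained plus heat lost sum to zero:
0.6953·790·(T − 302) + 0.5174·1970·(T − 15.91) + 0.0915·385·(T − 15.91) = 0
549.29(T − 302) + 1019.3(T − 15.91) + 35.23(T − 15.91) = 0
(549.29 + 1019.3 + 35.23) T = 549.29·302 + 1019.3·15.91 + 35.23·15.91
T = 182662/1603.8 ≈ 113.89 °C

T_f ≈ 113.9 °C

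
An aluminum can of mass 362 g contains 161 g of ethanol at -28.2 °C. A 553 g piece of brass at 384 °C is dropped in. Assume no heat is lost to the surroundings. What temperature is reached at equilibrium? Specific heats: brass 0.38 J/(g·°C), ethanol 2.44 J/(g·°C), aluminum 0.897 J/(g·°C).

T_f ≈ 65.2 °C

T_f = Σ m_i c_i T_i / Σ m_i c_i:
T_f = (210.14*384 + 392.84*(-28.2) + 324.71*(-28.2)) / (210.14 + 392.84 + 324.71)
    = 60459 / 927.69 ≈ 65.17 °C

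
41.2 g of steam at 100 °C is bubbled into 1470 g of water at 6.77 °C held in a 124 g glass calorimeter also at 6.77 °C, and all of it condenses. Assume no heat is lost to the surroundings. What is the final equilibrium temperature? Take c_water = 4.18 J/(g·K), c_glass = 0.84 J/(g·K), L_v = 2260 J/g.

T_f ≈ 23.8 °C

Energy balance with sensible and latent terms:
steam→water at 100 °C releases m L_v = 41.2×2260 = 93112
  condensate cools 100→T: 41.2×4.18×(T − 100) = 172.22(T − 100)
  water warms: 1470×4.18×(T − 6.77) = 6144.6(T − 6.77)
  cup: 104.16(T − 6.77)
6421 T = 93112 + 17222 + 42304 = 152638
T ≈ 23.77 °C — below 100 °C, confirming all the steam condensed.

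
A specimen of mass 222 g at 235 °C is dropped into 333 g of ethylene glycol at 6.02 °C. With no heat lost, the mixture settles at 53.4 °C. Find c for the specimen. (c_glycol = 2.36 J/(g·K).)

c ≈ 0.924 J/(g·K)

Taking heat into each body as positive, Σ m c ΔT = 0:
222×c×(53.4 − 235) + 333×2.36×(53.4 − 6.02) = 0
-40315 c = -37235
c = -37235/-40315 ≈ 0.9236 J/(g·K)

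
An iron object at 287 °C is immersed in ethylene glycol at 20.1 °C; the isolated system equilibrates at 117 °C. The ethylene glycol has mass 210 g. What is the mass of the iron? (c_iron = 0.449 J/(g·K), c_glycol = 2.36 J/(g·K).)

m ≈ 629 g

Heat lost by the iron = heat gained by the glycol:
m·0.449·(287 − 117) = 210·2.36·(117 − 20.1)
76.33 m = 48024  ⇒  m ≈ 629.2 g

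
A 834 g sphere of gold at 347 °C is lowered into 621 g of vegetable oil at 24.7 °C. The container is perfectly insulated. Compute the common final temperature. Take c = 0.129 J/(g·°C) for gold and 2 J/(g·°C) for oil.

T_f ≈ 50.4 °C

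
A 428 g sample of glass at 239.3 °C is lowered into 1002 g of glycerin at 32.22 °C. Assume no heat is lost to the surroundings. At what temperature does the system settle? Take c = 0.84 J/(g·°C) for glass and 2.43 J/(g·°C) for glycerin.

With ΣQ=0 the equilibrium temperature is the m·c-weighted mean:
T_f = (359.52×239.3 + 2434.9×32.22) / (359.52 + 2434.9)
    = 164484 / 2794.4 ≈ 58.86 °C

T_f ≈ 58.9 °C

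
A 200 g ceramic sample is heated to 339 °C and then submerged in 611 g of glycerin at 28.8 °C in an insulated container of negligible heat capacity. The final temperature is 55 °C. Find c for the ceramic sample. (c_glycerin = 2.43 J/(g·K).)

Heat lost by the ceramic sample = heat gained by the glycerin:
200×c×(339 − 55) = 611×2.43×(55 − 28.8)
56800 c = 38900  ⇒  c ≈ 0.6849 J/(g·K)

c ≈ 0.685 J/(g·K)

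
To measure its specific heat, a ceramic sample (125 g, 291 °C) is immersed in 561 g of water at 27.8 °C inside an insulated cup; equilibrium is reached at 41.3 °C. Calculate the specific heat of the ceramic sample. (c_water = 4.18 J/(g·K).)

c ≈ 1.01 J/(g·K)

Conservation of energy gives ΣQ = 0:
125·c·(41.3 − 291) + 561·4.18·(41.3 − 27.8) = 0
-31212 c = -31657
c = -31657/-31212 ≈ 1.014 J/(g·K)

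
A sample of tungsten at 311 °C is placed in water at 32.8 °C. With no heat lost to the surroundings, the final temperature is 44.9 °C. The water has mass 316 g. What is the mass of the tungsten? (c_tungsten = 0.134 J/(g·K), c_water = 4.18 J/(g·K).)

Let T be the final temperature. ΣQ_i = 0:
m·0.134·(44.9 − 311) + 316·4.18·(44.9 − 32.8) = 0
-35.66 m = -15983
m = -15983/-35.66 ≈ 448.2 g

m ≈ 448 g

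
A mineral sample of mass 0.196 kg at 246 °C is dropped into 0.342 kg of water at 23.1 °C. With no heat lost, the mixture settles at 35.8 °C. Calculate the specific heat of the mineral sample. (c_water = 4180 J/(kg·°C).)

Heat lost by the mineral sample = heat gained by the water:
0.196·c·(246 − 35.8) = 0.342·4180·(35.8 − 23.1)
41.2 c = 18155  ⇒  c ≈ 440.7 J/(kg·°C)

c ≈ 441 J/(kg·°C)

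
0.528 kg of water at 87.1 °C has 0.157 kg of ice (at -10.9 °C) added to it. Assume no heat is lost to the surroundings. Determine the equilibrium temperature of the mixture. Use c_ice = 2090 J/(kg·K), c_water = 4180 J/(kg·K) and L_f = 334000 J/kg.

T_f ≈ 47.6 °C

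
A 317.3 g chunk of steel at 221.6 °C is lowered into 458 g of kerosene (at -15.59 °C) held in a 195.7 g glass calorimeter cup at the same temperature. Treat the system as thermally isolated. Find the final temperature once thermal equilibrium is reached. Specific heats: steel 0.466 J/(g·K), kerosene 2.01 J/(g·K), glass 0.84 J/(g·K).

T_f ≈ 12.9 °C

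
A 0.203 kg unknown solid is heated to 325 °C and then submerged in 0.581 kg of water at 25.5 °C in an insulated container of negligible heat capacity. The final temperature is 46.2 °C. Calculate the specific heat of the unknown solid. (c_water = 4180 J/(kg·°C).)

c ≈ 888 J/(kg·°C)

Taking heat into each body as positive, Σ m c ΔT = 0:
0.203·c·(46.2 − 325) + 0.581·4180·(46.2 − 25.5) = 0
-56.6 c = -50272
c = -50272/-56.6 ≈ 888.2 J/(kg·°C)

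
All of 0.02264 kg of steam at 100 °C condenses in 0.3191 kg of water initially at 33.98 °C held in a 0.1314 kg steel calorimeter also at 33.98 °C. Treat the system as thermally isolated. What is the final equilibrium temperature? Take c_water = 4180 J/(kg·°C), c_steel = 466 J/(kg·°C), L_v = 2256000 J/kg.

T_f ≈ 72.5 °C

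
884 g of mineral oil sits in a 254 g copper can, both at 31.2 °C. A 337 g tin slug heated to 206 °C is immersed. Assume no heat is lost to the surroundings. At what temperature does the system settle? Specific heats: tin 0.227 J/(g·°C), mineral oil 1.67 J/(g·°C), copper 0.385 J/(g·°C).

T_f ≈ 39.3 °C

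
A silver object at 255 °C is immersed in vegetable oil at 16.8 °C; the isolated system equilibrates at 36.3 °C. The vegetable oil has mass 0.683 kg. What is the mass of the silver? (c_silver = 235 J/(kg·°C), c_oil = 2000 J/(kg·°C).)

m ≈ 0.518 kg

Conservation of energy gives ΣQ = 0:
m·235·(36.3 − 255) + 0.683·2000·(36.3 − 16.8) = 0
-51394 m = -26637
m = -26637/-51394 ≈ 0.5183 kg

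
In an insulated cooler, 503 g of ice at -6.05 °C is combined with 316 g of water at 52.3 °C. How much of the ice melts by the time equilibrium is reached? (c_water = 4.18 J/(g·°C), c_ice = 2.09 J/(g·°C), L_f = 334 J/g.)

m_melted ≈ 188 g

Heat available from the water dropping to 0 °C: 316·4.18·52.3 = 69082 J.
Warming the ice to 0 °C takes 503·2.09·6.05 = 6360.2 J, leaving 62722 J for melting.
Melting all 503 g of ice would need 503·334 = 168002 J.
62722 J < 168002 J, so only part of the ice melts and the system sits at 0 °C.
Mass melted = 62722/334 ≈ 187.8 g.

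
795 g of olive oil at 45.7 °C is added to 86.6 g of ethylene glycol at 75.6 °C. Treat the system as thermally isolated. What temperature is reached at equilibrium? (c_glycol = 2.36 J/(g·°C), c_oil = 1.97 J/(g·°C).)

T_f ≈ 49.2 °C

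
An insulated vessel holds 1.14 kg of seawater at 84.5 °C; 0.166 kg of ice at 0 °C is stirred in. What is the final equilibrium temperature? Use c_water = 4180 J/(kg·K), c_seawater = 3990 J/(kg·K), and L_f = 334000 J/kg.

T_f ≈ 62.7 °C

Taking heat into each body as positive, Σ m c ΔT = 0:
melt ice: 0.166·334000 = 55444; meltwater 0→T: 0.166·4180·T = 693.88 T; seawater cools: 1.14·3990·(T − 84.5) = 4548.6(T − 84.5)
5242.5 T = 384357 − 55444 = 328913
T ≈ 62.74 °C. Since T > 0 °C, the all-ice-melts assumption holds.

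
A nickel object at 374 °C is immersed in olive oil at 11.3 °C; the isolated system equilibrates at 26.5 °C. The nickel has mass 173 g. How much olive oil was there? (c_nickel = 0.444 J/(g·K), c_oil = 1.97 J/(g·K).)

Conservation of energy gives ΣQ = 0:
173·0.444·(26.5 − 374) + m·1.97·(26.5 − 11.3) = 0
29.94 m = 26692
m = 26692/29.94 ≈ 891.4 g

m ≈ 891 g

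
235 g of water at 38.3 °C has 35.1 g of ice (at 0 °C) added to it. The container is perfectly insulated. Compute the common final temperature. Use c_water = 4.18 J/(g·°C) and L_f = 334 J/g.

T_f ≈ 22.9 °C

Sum of m c ΔT and latent-heat terms is zero:
latent heat to melt: 35.1×334 = 11723
  meltwater 0→T: 35.1×4.18×T = 146.72 T
  water: 982.3(T − 38.3)
1129 T = 37622 − 11723 = 25899
T ≈ 22.94 °C — above 0 °C, consistent with complete melting.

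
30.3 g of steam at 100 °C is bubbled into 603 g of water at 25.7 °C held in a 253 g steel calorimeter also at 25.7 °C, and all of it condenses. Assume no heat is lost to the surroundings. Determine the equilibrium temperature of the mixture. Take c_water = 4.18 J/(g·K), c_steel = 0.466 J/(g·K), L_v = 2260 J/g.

Net heat exchanged in the isolated system is zero:
condense steam: −30.3×2260 = −68478
  condensate cools 100→T: 30.3×4.18×(T − 100) = 126.65(T − 100)
  water warms: 603×4.18×(T − 25.7) = 2520.5(T − 25.7)
  cup: 117.9(T − 25.7)
2765.1 T = 68478 + 12665 + 67808 = 148951
T ≈ 53.87 °C — below 100 °C, confirming all the steam condensed.

T_f ≈ 53.9 °C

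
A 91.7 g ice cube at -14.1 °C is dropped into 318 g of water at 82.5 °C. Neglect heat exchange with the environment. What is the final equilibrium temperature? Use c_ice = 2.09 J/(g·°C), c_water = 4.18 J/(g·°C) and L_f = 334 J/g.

T_f ≈ 44.6 °C

Heat gained plus heat lost sum to zero:
ice -14.1→0 °C: 91.7·2.09·14.1 = 2702.3
  melt ice: 91.7·334 = 30628
  warm the meltwater: 383.31 T
  water cools: 318·4.18·(T − 82.5) = 1329.2(T − 82.5)
1712.5 T = 109662 − 33330 = 76332
T ≈ 44.57 °C. Since T > 0 °C, the all-ice-melts assumption holds.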